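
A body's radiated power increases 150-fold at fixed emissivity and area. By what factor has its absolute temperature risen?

P ∝ T⁴ ⇒ T ∝ P^(1/4), so T scales by (150)^(1/4) = 3.50.

factor ≈ 3.50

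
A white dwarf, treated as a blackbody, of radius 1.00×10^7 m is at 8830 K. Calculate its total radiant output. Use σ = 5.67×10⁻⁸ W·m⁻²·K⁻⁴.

A = 4πr² = 4π × (1.00×10^7)² = 1.26×10^15 m².
P = σAT⁴ = 5.67×10⁻⁸ × 1.26×10^15 × (8830)⁴ = 5.67×10⁻⁸ × 1.26×10^15 × 6.08×10^15.
P = 4.33×10^23 W.

P ≈ 4.33×10^23 W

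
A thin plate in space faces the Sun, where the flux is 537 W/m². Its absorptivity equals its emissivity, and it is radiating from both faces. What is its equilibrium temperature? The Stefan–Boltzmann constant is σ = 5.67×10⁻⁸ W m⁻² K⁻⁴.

Absorbed flux αS = emitted flux 2εσT⁴ per unit area; with α = ε this gives T = (S/2σ)^(1/4).
T = (537 / (2 × 5.67×10⁻⁸))^(1/4) = (4.74×10^9)^(1/4).
T = 262 K.

T ≈ 262 K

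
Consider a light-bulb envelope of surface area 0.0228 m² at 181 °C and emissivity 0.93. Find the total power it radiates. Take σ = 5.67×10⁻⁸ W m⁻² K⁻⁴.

181 °C = 454 K.
Stefan–Boltzmann: P = εσAT⁴ = 0.93 × 5.67×10⁻⁸ × 0.0228 × (454)⁴ = 0.93 × 5.67×10⁻⁸ × 0.0228 × 4.25×10^10.
P = 51.1 W.

P ≈ 51.1 W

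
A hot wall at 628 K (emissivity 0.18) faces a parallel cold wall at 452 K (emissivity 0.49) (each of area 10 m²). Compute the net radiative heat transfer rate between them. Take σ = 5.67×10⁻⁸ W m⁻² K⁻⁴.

Q ≈ 9780 W

For two large parallel gray plates, q = σ(T₁⁴ − T₂⁴) / (1/ε₁ + 1/ε₂ − 1).
1/ε₁ + 1/ε₂ − 1 = 1/0.18 + 1/0.49 − 1 = 6.596.
T₁⁴ − T₂⁴ = 1.56×10^11 − 4.17×10^10 = 1.14×10^11 K⁴.
q = 5.67×10⁻⁸ × 1.14×10^11 / 6.596 = 978 W/m².
Q = q·A = 978 × 10 = 9780 W.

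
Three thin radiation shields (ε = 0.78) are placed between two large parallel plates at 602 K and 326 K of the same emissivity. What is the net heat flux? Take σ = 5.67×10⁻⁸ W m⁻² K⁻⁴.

Each of the 4 gaps contributes resistance (2/ε − 1) = 2/0.78 − 1 = 1.564; total = 6.256.
q = σ(T₁⁴ − T₂⁴) / 6.256 = 5.67×10⁻⁸ × 1.20×10^11 / 6.256 = 1090 W/m².

q ≈ 1090 W/m²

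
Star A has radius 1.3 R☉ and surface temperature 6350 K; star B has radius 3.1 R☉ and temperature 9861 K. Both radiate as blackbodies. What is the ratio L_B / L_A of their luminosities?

L_B/L_A ≈ 33.1

L = 4πR²σT⁴ ∝ R²T⁴, so L_B/L_A = (3.1/1.3)² × (9861/6350)⁴ = 5.69 × 5.82 = 33.1.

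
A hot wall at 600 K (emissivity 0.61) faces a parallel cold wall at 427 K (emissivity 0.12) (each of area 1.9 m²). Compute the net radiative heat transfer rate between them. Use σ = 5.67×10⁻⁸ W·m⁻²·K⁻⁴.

Q ≈ 1160 W

For two large parallel gray plates, q = σ(T₁⁴ − T₂⁴) / (1/ε₁ + 1/ε₂ − 1).
1/ε₁ + 1/ε₂ − 1 = 1/0.61 + 1/0.12 − 1 = 8.973.
T₁⁴ − T₂⁴ = 1.30×10^11 − 3.32×10^10 = 9.64×10^10 K⁴.
q = 5.67×10⁻⁸ × 9.64×10^10 / 8.973 = 609 W/m².
Q = q·A = 609 × 1.9 = 1160 W.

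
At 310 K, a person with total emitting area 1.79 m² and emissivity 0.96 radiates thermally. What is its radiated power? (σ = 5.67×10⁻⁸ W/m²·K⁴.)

P ≈ 900 W

P = εσAT⁴ = 0.96 × 5.67×10⁻⁸ × 1.79 × (310)⁴ = 0.96 × 5.67×10⁻⁸ × 1.79 × 9.24×10^9.
P = 900 W.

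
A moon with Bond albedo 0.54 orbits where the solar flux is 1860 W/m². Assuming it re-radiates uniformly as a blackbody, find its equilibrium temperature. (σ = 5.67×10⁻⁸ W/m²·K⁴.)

Power absorbed = (1−a)S·πR²; power emitted = 4πR²σT⁴. Equating and cancelling πR²:
T = ((1−a)S / 4σ)^(1/4) = (856 / (4 × 5.67×10⁻⁸))^(1/4) = (3.77×10^9)^(1/4).
T = 248 K.

T ≈ 248 K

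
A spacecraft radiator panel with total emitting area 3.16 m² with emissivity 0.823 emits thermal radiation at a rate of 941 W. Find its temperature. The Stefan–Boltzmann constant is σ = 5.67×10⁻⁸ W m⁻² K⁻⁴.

From P = εσAT⁴, T = (P / εσA)^(1/4) = (941 / (0.823 × 5.67×10⁻⁸ × 3.16))^(1/4).
T = (6.38×10^9)^(1/4) = 283 K.

T ≈ 283 K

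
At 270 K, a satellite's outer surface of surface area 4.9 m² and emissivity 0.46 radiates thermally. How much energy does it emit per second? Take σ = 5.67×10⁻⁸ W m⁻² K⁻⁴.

Stefan–Boltzmann: P = εσAT⁴ = 0.46 × 5.67×10⁻⁸ × 4.90 × (270)⁴ = 0.46 × 5.67×10⁻⁸ × 4.90 × 5.31×10^9.
P = 679 W.

P ≈ 679 W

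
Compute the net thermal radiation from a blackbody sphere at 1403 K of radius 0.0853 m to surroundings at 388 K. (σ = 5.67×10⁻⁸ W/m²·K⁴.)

Q ≈ 20000 W

A = 4πr² = 4π × (0.0853)² = 0.0914 m².
Q = σA(T⁴ − T_s⁴). T⁴ − T_s⁴ = (1403)⁴ − (388)⁴ = 3.87×10^12 − 2.27×10^10 = 3.85×10^12 K⁴.
Q = 5.67×10⁻⁸ × 0.0914 × 3.85×10^12 = 20000 W.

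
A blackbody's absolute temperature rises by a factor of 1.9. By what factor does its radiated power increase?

P ∝ T⁴, so the power scales as (1.9)⁴ = 13.0.

factor ≈ 13.0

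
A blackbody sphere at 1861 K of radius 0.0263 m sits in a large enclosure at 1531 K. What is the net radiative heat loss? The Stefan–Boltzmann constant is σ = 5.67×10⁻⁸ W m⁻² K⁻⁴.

A = 4πr² = 4π × (0.0263)² = 8.69×10^-3 m².
Q = σA(T⁴ − T_s⁴). T⁴ − T_s⁴ = (1861)⁴ − (1531)⁴ = 1.20×10^13 − 5.49×10^12 = 6.50×10^12 K⁴.
Q = 5.67×10⁻⁸ × 8.69×10^-3 × 6.50×10^12 = 3200 W.

Q ≈ 3200 W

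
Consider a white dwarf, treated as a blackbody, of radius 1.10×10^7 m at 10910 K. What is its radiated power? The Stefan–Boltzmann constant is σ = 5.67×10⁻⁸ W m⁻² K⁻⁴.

A = 4πr² = 4π × (1.10×10^7)² = 1.52×10^15 m².
P = σAT⁴ = 5.67×10⁻⁸ × 1.52×10^15 × (10910)⁴ = 5.67×10⁻⁸ × 1.52×10^15 × 1.42×10^16.
P = 1.22×10^24 W.

P ≈ 1.22×10^24 W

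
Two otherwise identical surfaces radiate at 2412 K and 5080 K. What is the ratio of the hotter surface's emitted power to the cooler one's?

P ∝ T⁴, so the ratio is (5080/2412)⁴ = (2.106)⁴ = 19.7.

ratio ≈ 19.7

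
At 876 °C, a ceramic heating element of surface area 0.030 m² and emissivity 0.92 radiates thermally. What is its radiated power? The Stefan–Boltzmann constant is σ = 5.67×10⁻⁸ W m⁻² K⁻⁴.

876 °C = 1149 K.
P = εσAT⁴ = 0.92 × 5.67×10⁻⁸ × 0.0300 × (1149)⁴ = 0.92 × 5.67×10⁻⁸ × 0.0300 × 1.74×10^12.
P = 2730 W.

P ≈ 2730 W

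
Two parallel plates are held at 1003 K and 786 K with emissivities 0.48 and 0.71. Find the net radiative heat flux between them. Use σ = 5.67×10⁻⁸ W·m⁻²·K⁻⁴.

For two large parallel gray plates, q = σ(T₁⁴ − T₂⁴) / (1/ε₁ + 1/ε₂ − 1).
1/ε₁ + 1/ε₂ − 1 = 1/0.48 + 1/0.71 − 1 = 2.492.
T₁⁴ − T₂⁴ = 1.01×10^12 − 3.82×10^11 = 6.30×10^11 K⁴.
q = 5.67×10⁻⁸ × 6.30×10^11 / 2.492 = 14300 W/m².

q ≈ 14300 W/m²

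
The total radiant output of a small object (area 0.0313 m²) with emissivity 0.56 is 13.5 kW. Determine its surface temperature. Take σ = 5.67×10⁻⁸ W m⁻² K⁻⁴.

From P = εσAT⁴, T = (P / εσA)^(1/4) = (13500 / (0.56 × 5.67×10⁻⁸ × 0.0313))^(1/4).
T = (1.36×10^13)^(1/4) = 1920 K.

T ≈ 1920 K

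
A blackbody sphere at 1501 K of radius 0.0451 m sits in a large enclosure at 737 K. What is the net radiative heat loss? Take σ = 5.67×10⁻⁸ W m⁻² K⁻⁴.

Q ≈ 6930 W

A = 4πr² = 4π × (0.0451)² = 0.0256 m².
Q = σA(T⁴ − T_s⁴). T⁴ − T_s⁴ = (1501)⁴ − (737)⁴ = 5.08×10^12 − 2.95×10^11 = 4.78×10^12 K⁴.
Q = 5.67×10⁻⁸ × 0.0256 × 4.78×10^12 = 6930 W.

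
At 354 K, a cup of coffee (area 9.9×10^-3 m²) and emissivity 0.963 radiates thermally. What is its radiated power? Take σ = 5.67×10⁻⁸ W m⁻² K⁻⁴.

Stefan–Boltzmann: P = εσAT⁴ = 0.963 × 5.67×10⁻⁸ × 9.90×10^-3 × (354)⁴ = 0.963 × 5.67×10⁻⁸ × 9.90×10^-3 × 1.57×10^10.
P = 8.49 W.

P ≈ 8.49 W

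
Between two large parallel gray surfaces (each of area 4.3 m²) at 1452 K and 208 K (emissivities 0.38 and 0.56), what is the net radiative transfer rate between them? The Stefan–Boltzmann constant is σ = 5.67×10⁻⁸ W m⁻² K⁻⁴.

Q ≈ 3.17×10^5 W

For two large parallel gray plates, q = σ(T₁⁴ − T₂⁴) / (1/ε₁ + 1/ε₂ − 1).
1/ε₁ + 1/ε₂ − 1 = 1/0.38 + 1/0.56 − 1 = 3.417.
T₁⁴ − T₂⁴ = 4.44×10^12 − 1.87×10^9 = 4.44×10^12 K⁴.
q = 5.67×10⁻⁸ × 4.44×10^12 / 3.417 = 73700 W/m².
Q = q·A = 73700 × 4.3 = 3.17×10^5 W.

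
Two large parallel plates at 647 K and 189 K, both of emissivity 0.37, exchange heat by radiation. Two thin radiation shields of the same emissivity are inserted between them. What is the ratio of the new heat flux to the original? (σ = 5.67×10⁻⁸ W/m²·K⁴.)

ratio ≈ 0.333

With N identical shields there are N+1 = 3 gaps in series, each with the same radiative resistance, so the flux falls to 1/(N+1) of its unshielded value.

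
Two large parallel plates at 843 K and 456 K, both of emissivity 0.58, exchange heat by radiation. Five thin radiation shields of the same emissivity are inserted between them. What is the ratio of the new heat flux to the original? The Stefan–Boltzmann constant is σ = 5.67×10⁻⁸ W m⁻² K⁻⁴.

ratio ≈ 0.167

With N identical shields there are N+1 = 6 gaps in series, each with the same radiative resistance, so the flux falls to 1/(N+1) of its unshielded value.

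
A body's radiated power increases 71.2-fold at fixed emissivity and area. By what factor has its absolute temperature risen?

factor ≈ 2.90

P ∝ T⁴ ⇒ T ∝ P^(1/4), so T scales by (71.2)^(1/4) = 2.90.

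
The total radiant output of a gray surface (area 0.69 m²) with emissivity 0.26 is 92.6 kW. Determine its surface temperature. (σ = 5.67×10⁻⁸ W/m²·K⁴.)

T ≈ 1740 K

From P = εσAT⁴, T = (P / εσA)^(1/4) = (92600 / (0.26 × 5.67×10⁻⁸ × 0.690))^(1/4).
T = (9.10×10^12)^(1/4) = 1740 K.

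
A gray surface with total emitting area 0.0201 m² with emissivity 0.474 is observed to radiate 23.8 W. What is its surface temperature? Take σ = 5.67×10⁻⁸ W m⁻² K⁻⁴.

From P = εσAT⁴, T = (P / εσA)^(1/4) = (23.8 / (0.474 × 5.67×10⁻⁸ × 0.0201))^(1/4).
T = (4.41×10^10)^(1/4) = 458 K.

T ≈ 458 K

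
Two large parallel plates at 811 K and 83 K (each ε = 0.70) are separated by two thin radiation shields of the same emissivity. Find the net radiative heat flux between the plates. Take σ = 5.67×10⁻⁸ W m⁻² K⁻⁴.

Each of the 3 gaps contributes resistance (2/ε − 1) = 2/0.70 − 1 = 1.857; total = 5.571.
q = σ(T₁⁴ − T₂⁴) / 5.571 = 5.67×10⁻⁸ × 4.33×10^11 / 5.571 = 4400 W/m².

q ≈ 4400 W/m²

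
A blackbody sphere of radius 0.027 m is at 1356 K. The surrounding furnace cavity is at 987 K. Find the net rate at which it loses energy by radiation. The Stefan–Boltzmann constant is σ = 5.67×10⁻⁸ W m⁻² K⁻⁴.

A = 4πr² = 4π × (0.027)² = 9.16×10^-3 m².
Q = σA(T⁴ − T_s⁴). T⁴ − T_s⁴ = (1356)⁴ − (987)⁴ = 3.38×10^12 − 9.49×10^11 = 2.43×10^12 K⁴.
Q = 5.67×10⁻⁸ × 9.16×10^-3 × 2.43×10^12 = 1260 W.

Q ≈ 1260 W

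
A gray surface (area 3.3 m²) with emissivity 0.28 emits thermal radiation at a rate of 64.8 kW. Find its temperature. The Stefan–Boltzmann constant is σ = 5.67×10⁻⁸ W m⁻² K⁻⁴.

From P = εσAT⁴, T = (P / εσA)^(1/4) = (64800 / (0.28 × 5.67×10⁻⁸ × 3.30))^(1/4).
T = (1.24×10^12)^(1/4) = 1050 K.

T ≈ 1050 K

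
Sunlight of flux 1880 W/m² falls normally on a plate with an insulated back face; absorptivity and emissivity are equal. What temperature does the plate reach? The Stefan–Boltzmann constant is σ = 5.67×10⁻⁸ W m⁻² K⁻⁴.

T ≈ 427 K

Absorbed flux αS = emitted flux εσT⁴ (one radiating face); with α = ε, T = (S/σ)^(1/4).
T = (1880 / 5.67×10⁻⁸)^(1/4) = (3.32×10^10)^(1/4).
T = 427 K.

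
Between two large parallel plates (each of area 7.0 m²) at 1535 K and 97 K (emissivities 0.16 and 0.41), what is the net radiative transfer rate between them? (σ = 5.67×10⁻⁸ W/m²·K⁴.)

Q ≈ 2.87×10^5 W

For two large parallel gray plates, q = σ(T₁⁴ − T₂⁴) / (1/ε₁ + 1/ε₂ − 1).
1/ε₁ + 1/ε₂ − 1 = 1/0.16 + 1/0.41 − 1 = 7.689.
T₁⁴ − T₂⁴ = 5.55×10^12 − 8.85×10^7 = 5.55×10^12 K⁴.
q = 5.67×10⁻⁸ × 5.55×10^12 / 7.689 = 40900 W/m².
Q = q·A = 40900 × 7.0 = 2.87×10^5 W.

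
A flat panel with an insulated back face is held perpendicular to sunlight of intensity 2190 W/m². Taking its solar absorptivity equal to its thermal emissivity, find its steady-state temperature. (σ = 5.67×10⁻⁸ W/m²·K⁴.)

Absorbed flux αS = emitted flux εσT⁴ (one radiating face); with α = ε, T = (S/σ)^(1/4).
T = (2190 / 5.67×10⁻⁸)^(1/4) = (3.86×10^10)^(1/4).
T = 443 K.

T ≈ 443 K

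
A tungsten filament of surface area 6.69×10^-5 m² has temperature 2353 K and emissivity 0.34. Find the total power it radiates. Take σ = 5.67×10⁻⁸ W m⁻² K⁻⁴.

P ≈ 39.5 W

Stefan–Boltzmann: P = εσAT⁴ = 0.34 × 5.67×10⁻⁸ × 6.69×10^-5 × (2353)⁴ = 0.34 × 5.67×10⁻⁸ × 6.69×10^-5 × 3.07×10^13.
P = 39.5 W.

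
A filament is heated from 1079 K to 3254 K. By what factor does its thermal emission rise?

ratio ≈ 82.7

P ∝ T⁴, so the ratio is (3254/1079)⁴ = (3.016)⁴ = 82.7.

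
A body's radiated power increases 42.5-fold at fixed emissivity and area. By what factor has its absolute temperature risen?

P ∝ T⁴ ⇒ T ∝ P^(1/4), so T scales by (42.5)^(1/4) = 2.55.

factor ≈ 2.55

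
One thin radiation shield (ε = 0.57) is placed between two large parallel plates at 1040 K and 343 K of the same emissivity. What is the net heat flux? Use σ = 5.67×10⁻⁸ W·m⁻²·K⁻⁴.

q ≈ 13100 W/m²

Each of the 2 gaps contributes resistance (2/ε − 1) = 2/0.57 − 1 = 2.509; total = 5.018.
q = σ(T₁⁴ − T₂⁴) / 5.018 = 5.67×10⁻⁸ × 1.16×10^12 / 5.018 = 13100 W/m².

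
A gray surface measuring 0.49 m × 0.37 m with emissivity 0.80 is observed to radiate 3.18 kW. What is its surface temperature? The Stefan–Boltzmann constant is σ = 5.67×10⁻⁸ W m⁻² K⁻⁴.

T ≈ 789 K

A = 0.49 × 0.37 = 0.181 m².
From P = εσAT⁴, T = (P / εσA)^(1/4) = (3180 / (0.80 × 5.67×10⁻⁸ × 0.181))^(1/4).
T = (3.87×10^11)^(1/4) = 789 K.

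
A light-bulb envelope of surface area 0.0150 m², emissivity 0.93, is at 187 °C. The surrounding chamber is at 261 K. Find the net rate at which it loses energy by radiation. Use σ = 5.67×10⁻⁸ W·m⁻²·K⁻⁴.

Convert: 187 °C = 460 K.
Q = εσA(T⁴ − T_s⁴). T⁴ − T_s⁴ = (460)⁴ − (261)⁴ = 4.48×10^10 − 4.64×10^9 = 4.01×10^10 K⁴.
Q = 0.93 × 5.67×10⁻⁸ × 0.0150 × 4.01×10^10 = 31.7 W.

Q ≈ 31.7 W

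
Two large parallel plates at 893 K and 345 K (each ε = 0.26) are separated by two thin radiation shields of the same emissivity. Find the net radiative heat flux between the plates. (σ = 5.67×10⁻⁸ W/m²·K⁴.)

q ≈ 1760 W/m²

Each of the 3 gaps contributes resistance (2/ε − 1) = 2/0.26 − 1 = 6.692; total = 20.08.
q = σ(T₁⁴ − T₂⁴) / 20.08 = 5.67×10⁻⁸ × 6.22×10^11 / 20.08 = 1760 W/m².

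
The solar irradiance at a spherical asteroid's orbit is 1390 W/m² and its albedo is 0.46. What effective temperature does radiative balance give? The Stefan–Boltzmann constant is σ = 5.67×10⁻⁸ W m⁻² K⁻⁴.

T ≈ 240 K

Power absorbed = (1−a)S·πR²; power emitted = 4πR²σT⁴. Equating and cancelling πR²:
T = ((1−a)S / 4σ)^(1/4) = (751 / (4 × 5.67×10⁻⁸))^(1/4) = (3.31×10^9)^(1/4).
T = 240 K.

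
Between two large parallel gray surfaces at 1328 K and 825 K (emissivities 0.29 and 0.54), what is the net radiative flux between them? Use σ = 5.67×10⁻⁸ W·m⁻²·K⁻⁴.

For two large parallel gray plates, q = σ(T₁⁴ − T₂⁴) / (1/ε₁ + 1/ε₂ − 1).
1/ε₁ + 1/ε₂ − 1 = 1/0.29 + 1/0.54 − 1 = 4.300.
T₁⁴ − T₂⁴ = 3.11×10^12 − 4.63×10^11 = 2.65×10^12 K⁴.
q = 5.67×10⁻⁸ × 2.65×10^12 / 4.300 = 34900 W/m².

q ≈ 34900 W/m²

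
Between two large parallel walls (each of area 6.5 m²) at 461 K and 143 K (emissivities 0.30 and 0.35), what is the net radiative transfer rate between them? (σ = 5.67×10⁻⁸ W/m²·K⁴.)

For two large parallel gray plates, q = σ(T₁⁴ − T₂⁴) / (1/ε₁ + 1/ε₂ − 1).
1/ε₁ + 1/ε₂ − 1 = 1/0.30 + 1/0.35 − 1 = 5.190.
T₁⁴ − T₂⁴ = 4.52×10^10 − 4.18×10^8 = 4.47×10^10 K⁴.
q = 5.67×10⁻⁸ × 4.47×10^10 / 5.190 = 489 W/m².
Q = q·A = 489 × 6.5 = 3180 W.

Q ≈ 3180 W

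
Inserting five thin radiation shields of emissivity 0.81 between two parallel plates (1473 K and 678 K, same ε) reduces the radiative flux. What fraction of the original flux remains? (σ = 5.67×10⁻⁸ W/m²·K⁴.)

ratio ≈ 0.167

With N identical shields there are N+1 = 6 gaps in series, each with the same radiative resistance, so the flux falls to 1/(N+1) of its unshielded value.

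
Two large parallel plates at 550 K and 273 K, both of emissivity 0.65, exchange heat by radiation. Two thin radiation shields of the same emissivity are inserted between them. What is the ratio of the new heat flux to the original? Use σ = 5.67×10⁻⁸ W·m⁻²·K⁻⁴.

With N identical shields there are N+1 = 3 gaps in series, each with the same radiative resistance, so the flux falls to 1/(N+1) of its unshielded value.

ratio ≈ 0.333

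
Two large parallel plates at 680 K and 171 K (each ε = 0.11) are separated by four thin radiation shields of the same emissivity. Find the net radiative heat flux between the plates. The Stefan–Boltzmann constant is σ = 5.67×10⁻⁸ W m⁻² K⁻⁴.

q ≈ 141 W/m²

Each of the 5 gaps contributes resistance (2/ε − 1) = 2/0.11 − 1 = 17.18; total = 85.91.
q = σ(T₁⁴ − T₂⁴) / 85.91 = 5.67×10⁻⁸ × 2.13×10^11 / 85.91 = 141 W/m².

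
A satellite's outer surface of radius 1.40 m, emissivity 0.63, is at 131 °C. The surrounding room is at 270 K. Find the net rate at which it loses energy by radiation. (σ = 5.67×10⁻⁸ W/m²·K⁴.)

A = 4πr² = 4π × (1.40)² = 24.6 m².
Convert: 131 °C = 404 K.
Q = εσA(T⁴ − T_s⁴). T⁴ − T_s⁴ = (404)⁴ − (270)⁴ = 2.66×10^10 − 5.31×10^9 = 2.13×10^10 K⁴.
Q = 0.63 × 5.67×10⁻⁸ × 24.6 × 2.13×10^10 = 18800 W.

Q ≈ 18800 W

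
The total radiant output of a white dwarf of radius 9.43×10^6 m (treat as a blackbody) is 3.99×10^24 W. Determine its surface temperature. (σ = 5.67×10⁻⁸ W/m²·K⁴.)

T ≈ 15800 K

A = 4πr² = 4π × (9.43×10^6)² = 1.12×10^15 m².
From P = σAT⁴, T = (P / σA)^(1/4) = (3.99×10^24 / (5.67×10⁻⁸ × 1.12×10^15))^(1/4).
T = (6.30×10^16)^(1/4) = 15800 K.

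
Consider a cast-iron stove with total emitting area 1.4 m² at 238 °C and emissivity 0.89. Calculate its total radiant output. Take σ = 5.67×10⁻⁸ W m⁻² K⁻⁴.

P ≈ 4820 W

238 °C = 511 K.
P = εσAT⁴ = 0.89 × 5.67×10⁻⁸ × 1.40 × (511)⁴ = 0.89 × 5.67×10⁻⁸ × 1.40 × 6.82×10^10.
P = 4820 W.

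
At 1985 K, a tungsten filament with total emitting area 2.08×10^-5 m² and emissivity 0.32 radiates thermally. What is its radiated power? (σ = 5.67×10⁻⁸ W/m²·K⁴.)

P = εσAT⁴ = 0.32 × 5.67×10⁻⁸ × 2.08×10^-5 × (1985)⁴ = 0.32 × 5.67×10⁻⁸ × 2.08×10^-5 × 1.55×10^13.
P = 5.86 W.

P ≈ 5.86 W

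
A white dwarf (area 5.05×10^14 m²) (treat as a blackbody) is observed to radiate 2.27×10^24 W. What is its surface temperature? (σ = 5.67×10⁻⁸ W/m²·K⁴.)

T ≈ 16800 K

From P = σAT⁴, T = (P / σA)^(1/4) = (2.27×10^24 / (5.67×10⁻⁸ × 5.05×10^14))^(1/4).
T = (7.93×10^16)^(1/4) = 16800 K.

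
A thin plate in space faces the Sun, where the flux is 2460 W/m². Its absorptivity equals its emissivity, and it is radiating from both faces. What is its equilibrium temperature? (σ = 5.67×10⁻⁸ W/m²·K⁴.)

T ≈ 384 K

Absorbed flux αS = emitted flux 2εσT⁴ per unit area; with α = ε this gives T = (S/2σ)^(1/4).
T = (2460 / (2 × 5.67×10⁻⁸))^(1/4) = (2.17×10^10)^(1/4).
T = 384 K.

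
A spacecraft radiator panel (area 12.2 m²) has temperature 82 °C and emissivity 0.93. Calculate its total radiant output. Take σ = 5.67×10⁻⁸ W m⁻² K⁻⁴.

82 °C = 355 K.
Stefan–Boltzmann: P = εσAT⁴ = 0.93 × 5.67×10⁻⁸ × 12.2 × (355)⁴ = 0.93 × 5.67×10⁻⁸ × 12.2 × 1.59×10^10.
P = 10200 W.

P ≈ 10200 W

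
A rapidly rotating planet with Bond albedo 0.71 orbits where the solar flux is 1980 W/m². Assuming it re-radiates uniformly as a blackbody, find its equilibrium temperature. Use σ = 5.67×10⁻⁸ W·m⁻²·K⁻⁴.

Power absorbed = (1−a)S·πR²; power emitted = 4πR²σT⁴. Equating and cancelling πR²:
T = ((1−a)S / 4σ)^(1/4) = (574 / (4 × 5.67×10⁻⁸))^(1/4) = (2.53×10^9)^(1/4).
T = 224 K.

T ≈ 224 K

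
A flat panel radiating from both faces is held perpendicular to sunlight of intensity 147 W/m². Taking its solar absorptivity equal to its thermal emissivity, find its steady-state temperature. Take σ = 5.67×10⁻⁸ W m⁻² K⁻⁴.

Absorbed flux αS = emitted flux 2εσT⁴ per unit area; with α = ε this gives T = (S/2σ)^(1/4).
T = (147 / (2 × 5.67×10⁻⁸))^(1/4) = (1.30×10^9)^(1/4).
T = 190 K.

T ≈ 190 K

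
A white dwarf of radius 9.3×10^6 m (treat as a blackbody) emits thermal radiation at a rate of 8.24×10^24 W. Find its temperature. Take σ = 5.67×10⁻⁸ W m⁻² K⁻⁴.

T ≈ 19100 K

A = 4πr² = 4π × (9.3×10^6)² = 1.09×10^15 m².
From P = σAT⁴, T = (P / σA)^(1/4) = (8.24×10^24 / (5.67×10⁻⁸ × 1.09×10^15))^(1/4).
T = (1.34×10^17)^(1/4) = 19100 K.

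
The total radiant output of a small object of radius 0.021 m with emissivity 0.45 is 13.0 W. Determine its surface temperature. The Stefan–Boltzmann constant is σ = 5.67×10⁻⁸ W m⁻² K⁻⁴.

T ≈ 551 K

A = 4πr² = 4π × (0.021)² = 5.54×10^-3 m².
From P = εσAT⁴, T = (P / εσA)^(1/4) = (13.0 / (0.45 × 5.67×10⁻⁸ × 5.54×10^-3))^(1/4).
T = (9.19×10^10)^(1/4) = 551 K.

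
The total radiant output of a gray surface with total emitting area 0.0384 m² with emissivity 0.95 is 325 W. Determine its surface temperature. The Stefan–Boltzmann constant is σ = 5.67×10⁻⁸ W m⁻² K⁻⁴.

T ≈ 630 K

From P = εσAT⁴, T = (P / εσA)^(1/4) = (325 / (0.95 × 5.67×10⁻⁸ × 0.0384))^(1/4).
T = (1.57×10^11)^(1/4) = 630 K.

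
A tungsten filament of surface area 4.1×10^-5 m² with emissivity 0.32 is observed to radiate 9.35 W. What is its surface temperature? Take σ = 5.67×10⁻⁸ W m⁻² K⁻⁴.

From P = εσAT⁴, T = (P / εσA)^(1/4) = (9.35 / (0.32 × 5.67×10⁻⁸ × 4.10×10^-5))^(1/4).
T = (1.26×10^13)^(1/4) = 1880 K.

T ≈ 1880 K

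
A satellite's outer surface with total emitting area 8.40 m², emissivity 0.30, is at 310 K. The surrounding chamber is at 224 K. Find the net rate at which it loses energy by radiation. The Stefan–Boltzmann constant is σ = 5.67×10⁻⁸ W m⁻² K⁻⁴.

Q = εσA(T⁴ − T_s⁴). T⁴ − T_s⁴ = (310)⁴ − (224)⁴ = 9.24×10^9 − 2.52×10^9 = 6.72×10^9 K⁴.
Q = 0.30 × 5.67×10⁻⁸ × 8.40 × 6.72×10^9 = 960 W.

Q ≈ 960 W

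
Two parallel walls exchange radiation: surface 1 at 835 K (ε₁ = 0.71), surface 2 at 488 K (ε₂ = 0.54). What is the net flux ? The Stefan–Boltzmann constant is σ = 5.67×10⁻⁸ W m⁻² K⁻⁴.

q ≈ 10800 W/m²

For two large parallel gray plates, q = σ(T₁⁴ − T₂⁴) / (1/ε₁ + 1/ε₂ − 1).
1/ε₁ + 1/ε₂ − 1 = 1/0.71 + 1/0.54 − 1 = 2.260.
T₁⁴ − T₂⁴ = 4.86×10^11 − 5.67×10^10 = 4.29×10^11 K⁴.
q = 5.67×10⁻⁸ × 4.29×10^11 / 2.260 = 10800 W/m².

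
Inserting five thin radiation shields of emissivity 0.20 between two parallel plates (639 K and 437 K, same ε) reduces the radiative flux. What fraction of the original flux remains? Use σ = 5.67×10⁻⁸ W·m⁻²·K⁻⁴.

ratio ≈ 0.167

With N identical shields there are N+1 = 6 gaps in series, each with the same radiative resistance, so the flux falls to 1/(N+1) of its unshielded value.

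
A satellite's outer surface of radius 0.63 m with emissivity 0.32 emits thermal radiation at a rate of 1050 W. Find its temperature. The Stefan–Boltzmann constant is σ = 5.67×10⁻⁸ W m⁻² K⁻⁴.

A = 4πr² = 4π × (0.63)² = 4.99 m².
From P = εσAT⁴, T = (P / εσA)^(1/4) = (1050 / (0.32 × 5.67×10⁻⁸ × 4.99))^(1/4).
T = (1.16×10^10)^(1/4) = 328 K.

T ≈ 328 K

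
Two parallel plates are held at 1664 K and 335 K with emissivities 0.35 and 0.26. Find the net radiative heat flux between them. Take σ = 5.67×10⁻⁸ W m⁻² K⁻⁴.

For two large parallel gray plates, q = σ(T₁⁴ − T₂⁴) / (1/ε₁ + 1/ε₂ − 1).
1/ε₁ + 1/ε₂ − 1 = 1/0.35 + 1/0.26 − 1 = 5.703.
T₁⁴ − T₂⁴ = 7.67×10^12 − 1.26×10^10 = 7.65×10^12 K⁴.
q = 5.67×10⁻⁸ × 7.65×10^12 / 5.703 = 76100 W/m².

q ≈ 76100 W/m²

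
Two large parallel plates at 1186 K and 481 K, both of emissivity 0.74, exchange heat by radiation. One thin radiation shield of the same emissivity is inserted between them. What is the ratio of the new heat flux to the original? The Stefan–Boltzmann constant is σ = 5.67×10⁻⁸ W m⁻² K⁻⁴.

With N identical shields there are N+1 = 2 gaps in series, each with the same radiative resistance, so the flux falls to 1/(N+1) of its unshielded value.

ratio ≈ 0.500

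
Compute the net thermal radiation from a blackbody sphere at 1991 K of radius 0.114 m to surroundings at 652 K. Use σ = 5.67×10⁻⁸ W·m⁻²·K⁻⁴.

A = 4πr² = 4π × (0.114)² = 0.163 m².
Q = σA(T⁴ − T_s⁴). T⁴ − T_s⁴ = (1991)⁴ − (652)⁴ = 1.57×10^13 − 1.81×10^11 = 1.55×10^13 K⁴.
Q = 5.67×10⁻⁸ × 0.163 × 1.55×10^13 = 1.44×10^5 W.

Q ≈ 1.44×10^5 W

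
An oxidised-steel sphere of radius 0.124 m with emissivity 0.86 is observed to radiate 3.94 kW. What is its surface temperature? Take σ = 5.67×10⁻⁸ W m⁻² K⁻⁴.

A = 4πr² = 4π × (0.124)² = 0.193 m².
From P = εσAT⁴, T = (P / εσA)^(1/4) = (3940 / (0.86 × 5.67×10⁻⁸ × 0.193))^(1/4).
T = (4.18×10^11)^(1/4) = 804 K.

T ≈ 804 K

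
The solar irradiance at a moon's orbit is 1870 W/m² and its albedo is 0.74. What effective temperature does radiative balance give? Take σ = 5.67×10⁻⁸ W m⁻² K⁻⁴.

Power absorbed = (1−a)S·πR²; power emitted = 4πR²σT⁴. Equating and cancelling πR²:
T = ((1−a)S / 4σ)^(1/4) = (486 / (4 × 5.67×10⁻⁸))^(1/4) = (2.14×10^9)^(1/4).
T = 215 K.

T ≈ 215 K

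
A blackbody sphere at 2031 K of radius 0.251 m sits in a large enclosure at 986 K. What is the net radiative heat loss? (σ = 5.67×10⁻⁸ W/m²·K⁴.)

Q ≈ 7.21×10^5 W

A = 4πr² = 4π × (0.251)² = 0.792 m².
Q = σA(T⁴ − T_s⁴). T⁴ − T_s⁴ = (2031)⁴ − (986)⁴ = 1.70×10^13 − 9.45×10^11 = 1.61×10^13 K⁴.
Q = 5.67×10⁻⁸ × 0.792 × 1.61×10^13 = 7.21×10^5 W.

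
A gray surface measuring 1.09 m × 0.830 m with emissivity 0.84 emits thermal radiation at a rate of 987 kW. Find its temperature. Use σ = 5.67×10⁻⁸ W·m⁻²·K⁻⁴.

T ≈ 2190 K

A = 1.09 × 0.830 = 0.905 m².
From P = εσAT⁴, T = (P / εσA)^(1/4) = (9.87×10^5 / (0.84 × 5.67×10⁻⁸ × 0.905))^(1/4).
T = (2.29×10^13)^(1/4) = 2190 K.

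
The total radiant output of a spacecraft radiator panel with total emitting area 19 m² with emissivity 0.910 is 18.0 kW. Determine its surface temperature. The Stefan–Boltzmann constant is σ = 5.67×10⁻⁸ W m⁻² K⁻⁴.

T ≈ 368 K

From P = εσAT⁴, T = (P / εσA)^(1/4) = (18000 / (0.910 × 5.67×10⁻⁸ × 19.0))^(1/4).
T = (1.84×10^10)^(1/4) = 368 K.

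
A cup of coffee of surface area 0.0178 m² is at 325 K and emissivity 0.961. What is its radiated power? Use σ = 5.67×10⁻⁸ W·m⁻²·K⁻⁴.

P ≈ 10.8 W

Stefan–Boltzmann: P = εσAT⁴ = 0.961 × 5.67×10⁻⁸ × 0.0178 × (325)⁴ = 0.961 × 5.67×10⁻⁸ × 0.0178 × 1.12×10^10.
P = 10.8 W.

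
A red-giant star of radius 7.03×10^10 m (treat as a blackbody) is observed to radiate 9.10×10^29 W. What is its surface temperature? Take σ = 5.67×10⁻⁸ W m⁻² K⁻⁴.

A = 4πr² = 4π × (7.03×10^10)² = 6.21×10^22 m².
From P = σAT⁴, T = (P / σA)^(1/4) = (9.10×10^29 / (5.67×10⁻⁸ × 6.21×10^22))^(1/4).
T = (2.58×10^14)^(1/4) = 4010 K.

T ≈ 4010 K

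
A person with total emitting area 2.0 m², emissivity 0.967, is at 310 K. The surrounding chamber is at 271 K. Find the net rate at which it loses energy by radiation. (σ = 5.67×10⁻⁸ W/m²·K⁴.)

Q = εσA(T⁴ − T_s⁴). T⁴ − T_s⁴ = (310)⁴ − (271)⁴ = 9.24×10^9 − 5.39×10^9 = 3.84×10^9 K⁴.
Q = 0.967 × 5.67×10⁻⁸ × 2.00 × 3.84×10^9 = 421 W.

Q ≈ 421 W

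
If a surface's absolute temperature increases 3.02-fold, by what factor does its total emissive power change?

P ∝ T⁴, so the power scales as (3.02)⁴ = 83.2.

factor ≈ 83.2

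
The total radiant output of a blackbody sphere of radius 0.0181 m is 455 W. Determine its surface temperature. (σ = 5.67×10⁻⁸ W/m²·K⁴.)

T ≈ 1180 K

A = 4πr² = 4π × (0.0181)² = 4.12×10^-3 m².
From P = σAT⁴, T = (P / σA)^(1/4) = (455 / (5.67×10⁻⁸ × 4.12×10^-3))^(1/4).
T = (1.95×10^12)^(1/4) = 1180 K.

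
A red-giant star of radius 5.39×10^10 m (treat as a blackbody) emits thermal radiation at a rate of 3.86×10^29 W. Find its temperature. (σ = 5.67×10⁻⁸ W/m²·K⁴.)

A = 4πr² = 4π × (5.39×10^10)² = 3.65×10^22 m².
From P = σAT⁴, T = (P / σA)^(1/4) = (3.86×10^29 / (5.67×10⁻⁸ × 3.65×10^22))^(1/4).
T = (1.86×10^14)^(1/4) = 3700 K.

T ≈ 3700 K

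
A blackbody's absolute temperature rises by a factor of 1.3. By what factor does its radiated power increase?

factor ≈ 2.86

P ∝ T⁴, so the power scales as (1.3)⁴ = 2.86.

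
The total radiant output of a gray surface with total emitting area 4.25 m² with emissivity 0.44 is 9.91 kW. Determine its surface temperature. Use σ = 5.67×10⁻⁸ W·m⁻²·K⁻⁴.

T ≈ 553 K

From P = εσAT⁴, T = (P / εσA)^(1/4) = (9910 / (0.44 × 5.67×10⁻⁸ × 4.25))^(1/4).
T = (9.35×10^10)^(1/4) = 553 K.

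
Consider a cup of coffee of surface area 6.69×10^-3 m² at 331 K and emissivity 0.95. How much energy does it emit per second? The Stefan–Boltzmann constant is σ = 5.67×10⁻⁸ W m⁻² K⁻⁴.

Stefan–Boltzmann: P = εσAT⁴ = 0.95 × 5.67×10⁻⁸ × 6.69×10^-3 × (331)⁴ = 0.95 × 5.67×10⁻⁸ × 6.69×10^-3 × 1.20×10^10.
P = 4.33 W.

P ≈ 4.33 W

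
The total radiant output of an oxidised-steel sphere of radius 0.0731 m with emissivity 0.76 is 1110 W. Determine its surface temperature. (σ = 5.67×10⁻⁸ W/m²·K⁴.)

A = 4πr² = 4π × (0.0731)² = 0.0671 m².
From P = εσAT⁴, T = (P / εσA)^(1/4) = (1110 / (0.76 × 5.67×10⁻⁸ × 0.0671))^(1/4).
T = (3.84×10^11)^(1/4) = 787 K.

T ≈ 787 K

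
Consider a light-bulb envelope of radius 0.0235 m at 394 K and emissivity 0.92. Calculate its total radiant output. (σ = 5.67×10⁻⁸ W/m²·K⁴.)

P ≈ 8.72 W

A = 4πr² = 4π × (0.0235)² = 6.94×10^-3 m².
P = εσAT⁴ = 0.92 × 5.67×10⁻⁸ × 6.94×10^-3 × (394)⁴ = 0.92 × 5.67×10⁻⁸ × 6.94×10^-3 × 2.41×10^10.
P = 8.72 W.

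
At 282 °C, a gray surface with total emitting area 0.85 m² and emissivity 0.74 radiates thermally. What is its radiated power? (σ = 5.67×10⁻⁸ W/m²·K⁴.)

282 °C = 555 K.
P = εσAT⁴ = 0.74 × 5.67×10⁻⁸ × 0.850 × (555)⁴ = 0.74 × 5.67×10⁻⁸ × 0.850 × 9.49×10^10.
P = 3380 W.

P ≈ 3380 W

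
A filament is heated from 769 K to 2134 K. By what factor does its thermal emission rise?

P ∝ T⁴, so the ratio is (2134/769)⁴ = (2.775)⁴ = 59.3.

ratio ≈ 59.3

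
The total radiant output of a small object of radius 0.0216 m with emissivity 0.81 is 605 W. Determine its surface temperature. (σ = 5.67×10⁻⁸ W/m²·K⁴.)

A = 4πr² = 4π × (0.0216)² = 5.86×10^-3 m².
From P = εσAT⁴, T = (P / εσA)^(1/4) = (605 / (0.81 × 5.67×10⁻⁸ × 5.86×10^-3))^(1/4).
T = (2.25×10^12)^(1/4) = 1220 K.

T ≈ 1220 K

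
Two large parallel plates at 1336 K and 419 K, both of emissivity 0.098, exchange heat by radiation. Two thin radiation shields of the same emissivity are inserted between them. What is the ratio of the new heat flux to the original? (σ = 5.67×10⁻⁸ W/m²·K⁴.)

ratio ≈ 0.333

With N identical shields there are N+1 = 3 gaps in series, each with the same radiative resistance, so the flux falls to 1/(N+1) of its unshielded value.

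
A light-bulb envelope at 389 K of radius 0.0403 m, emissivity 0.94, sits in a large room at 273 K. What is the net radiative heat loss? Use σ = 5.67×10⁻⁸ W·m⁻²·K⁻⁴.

A = 4πr² = 4π × (0.0403)² = 0.0204 m².
Q = εσA(T⁴ − T_s⁴). T⁴ − T_s⁴ = (389)⁴ − (273)⁴ = 2.29×10^10 − 5.55×10^9 = 1.73×10^10 K⁴.
Q = 0.94 × 5.67×10⁻⁸ × 0.0204 × 1.73×10^10 = 18.9 W.

Q ≈ 18.9 W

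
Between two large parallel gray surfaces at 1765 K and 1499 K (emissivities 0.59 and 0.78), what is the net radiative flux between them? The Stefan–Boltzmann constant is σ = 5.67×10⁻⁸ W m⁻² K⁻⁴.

q ≈ 1.34×10^5 W/m²

For two large parallel gray plates, q = σ(T₁⁴ − T₂⁴) / (1/ε₁ + 1/ε₂ − 1).
1/ε₁ + 1/ε₂ − 1 = 1/0.59 + 1/0.78 − 1 = 1.977.
T₁⁴ − T₂⁴ = 9.70×10^12 − 5.05×10^12 = 4.66×10^12 K⁴.
q = 5.67×10⁻⁸ × 4.66×10^12 / 1.977 = 1.34×10^5 W/m².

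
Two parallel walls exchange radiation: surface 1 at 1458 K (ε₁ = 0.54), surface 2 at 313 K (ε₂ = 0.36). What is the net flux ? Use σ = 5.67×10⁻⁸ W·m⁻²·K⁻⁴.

For two large parallel gray plates, q = σ(T₁⁴ − T₂⁴) / (1/ε₁ + 1/ε₂ − 1).
1/ε₁ + 1/ε₂ − 1 = 1/0.54 + 1/0.36 − 1 = 3.630.
T₁⁴ − T₂⁴ = 4.52×10^12 − 9.60×10^9 = 4.51×10^12 K⁴.
q = 5.67×10⁻⁸ × 4.51×10^12 / 3.630 = 70400 W/m².

q ≈ 70400 W/m²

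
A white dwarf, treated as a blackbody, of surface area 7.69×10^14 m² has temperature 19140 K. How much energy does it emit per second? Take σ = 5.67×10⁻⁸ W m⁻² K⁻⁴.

P = σAT⁴ = 5.67×10⁻⁸ × 7.69×10^14 × (19140)⁴ = 5.67×10⁻⁸ × 7.69×10^14 × 1.34×10^17.
P = 5.85×10^24 W.

P ≈ 5.85×10^24 W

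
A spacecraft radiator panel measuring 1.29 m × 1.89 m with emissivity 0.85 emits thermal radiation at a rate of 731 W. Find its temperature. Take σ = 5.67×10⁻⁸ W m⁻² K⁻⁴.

T ≈ 281 K

A = 1.29 × 1.89 = 2.44 m².
From P = εσAT⁴, T = (P / εσA)^(1/4) = (731 / (0.85 × 5.67×10⁻⁸ × 2.44))^(1/4).
T = (6.22×10^9)^(1/4) = 281 K.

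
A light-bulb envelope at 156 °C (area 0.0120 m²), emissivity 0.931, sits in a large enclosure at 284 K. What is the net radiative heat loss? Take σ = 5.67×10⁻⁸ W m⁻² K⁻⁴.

Q ≈ 17.3 W

Convert: 156 °C = 429 K.
Q = εσA(T⁴ − T_s⁴). T⁴ − T_s⁴ = (429)⁴ − (284)⁴ = 3.39×10^10 − 6.51×10^9 = 2.74×10^10 K⁴.
Q = 0.931 × 5.67×10⁻⁸ × 0.0120 × 2.74×10^10 = 17.3 W.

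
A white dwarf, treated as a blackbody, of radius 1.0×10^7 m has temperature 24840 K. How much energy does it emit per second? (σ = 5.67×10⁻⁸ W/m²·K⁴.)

P ≈ 2.71×10^25 W

A = 4πr² = 4π × (1.0×10^7)² = 1.26×10^15 m².
P = σAT⁴ = 5.67×10⁻⁸ × 1.26×10^15 × (24840)⁴ = 5.67×10⁻⁸ × 1.26×10^15 × 3.81×10^17.
P = 2.71×10^25 W.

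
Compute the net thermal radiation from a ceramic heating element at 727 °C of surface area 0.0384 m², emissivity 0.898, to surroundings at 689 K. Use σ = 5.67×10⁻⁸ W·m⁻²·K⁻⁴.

Q ≈ 1510 W

Convert: 727 °C = 1000 K.
Q = εσA(T⁴ − T_s⁴). T⁴ − T_s⁴ = (1000)⁴ − (689)⁴ = 1.00×10^12 − 2.25×10^11 = 7.75×10^11 K⁴.
Q = 0.898 × 5.67×10⁻⁸ × 0.0384 × 7.75×10^11 = 1510 W.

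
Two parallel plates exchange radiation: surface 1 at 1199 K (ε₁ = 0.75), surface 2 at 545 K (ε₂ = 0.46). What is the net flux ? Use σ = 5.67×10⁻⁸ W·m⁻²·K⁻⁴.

For two large parallel gray plates, q = σ(T₁⁴ − T₂⁴) / (1/ε₁ + 1/ε₂ − 1).
1/ε₁ + 1/ε₂ − 1 = 1/0.75 + 1/0.46 − 1 = 2.507.
T₁⁴ − T₂⁴ = 2.07×10^12 − 8.82×10^10 = 1.98×10^12 K⁴.
q = 5.67×10⁻⁸ × 1.98×10^12 / 2.507 = 44700 W/m².

q ≈ 44700 W/m²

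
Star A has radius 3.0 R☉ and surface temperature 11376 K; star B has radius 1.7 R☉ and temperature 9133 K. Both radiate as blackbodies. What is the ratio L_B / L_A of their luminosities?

L_B/L_A ≈ 0.133

L = 4πR²σT⁴ ∝ R²T⁴, so L_B/L_A = (1.7/3.0)² × (9133/11376)⁴ = 0.321 × 0.415 = 0.133.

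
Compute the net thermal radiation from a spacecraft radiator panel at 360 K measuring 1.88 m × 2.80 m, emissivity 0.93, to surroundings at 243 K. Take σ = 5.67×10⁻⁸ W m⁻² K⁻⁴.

A = 1.88 × 2.80 = 5.26 m².
Q = εσA(T⁴ − T_s⁴). T⁴ − T_s⁴ = (360)⁴ − (243)⁴ = 1.68×10^10 − 3.49×10^9 = 1.33×10^10 K⁴.
Q = 0.93 × 5.67×10⁻⁸ × 5.26 × 1.33×10^10 = 3690 W.

Q ≈ 3690 W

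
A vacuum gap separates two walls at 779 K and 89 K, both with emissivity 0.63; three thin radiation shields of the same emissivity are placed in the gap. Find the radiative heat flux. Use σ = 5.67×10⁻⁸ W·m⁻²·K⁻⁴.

Each of the 4 gaps contributes resistance (2/ε − 1) = 2/0.63 − 1 = 2.175; total = 8.698.
q = σ(T₁⁴ − T₂⁴) / 8.698 = 5.67×10⁻⁸ × 3.68×10^11 / 8.698 = 2400 W/m².

q ≈ 2400 W/m²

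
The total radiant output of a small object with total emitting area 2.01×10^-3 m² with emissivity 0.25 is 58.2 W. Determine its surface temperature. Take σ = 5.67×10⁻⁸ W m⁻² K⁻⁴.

From P = εσAT⁴, T = (P / εσA)^(1/4) = (58.2 / (0.25 × 5.67×10⁻⁸ × 2.01×10^-3))^(1/4).
T = (2.04×10^12)^(1/4) = 1200 K.

T ≈ 1200 K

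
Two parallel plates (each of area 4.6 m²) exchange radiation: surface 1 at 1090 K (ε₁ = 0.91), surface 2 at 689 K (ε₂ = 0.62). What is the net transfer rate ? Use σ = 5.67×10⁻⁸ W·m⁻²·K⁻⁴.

Q ≈ 1.81×10^5 W

For two large parallel gray plates, q = σ(T₁⁴ − T₂⁴) / (1/ε₁ + 1/ε₂ − 1).
1/ε₁ + 1/ε₂ − 1 = 1/0.91 + 1/0.62 − 1 = 1.712.
T₁⁴ − T₂⁴ = 1.41×10^12 − 2.25×10^11 = 1.19×10^12 K⁴.
q = 5.67×10⁻⁸ × 1.19×10^12 / 1.712 = 39300 W/m².
Q = q·A = 39300 × 4.6 = 1.81×10^5 W.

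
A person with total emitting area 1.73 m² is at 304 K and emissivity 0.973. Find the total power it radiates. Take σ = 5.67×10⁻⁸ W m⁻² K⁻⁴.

P = εσAT⁴ = 0.973 × 5.67×10⁻⁸ × 1.73 × (304)⁴ = 0.973 × 5.67×10⁻⁸ × 1.73 × 8.54×10^9.
P = 815 W.

P ≈ 815 W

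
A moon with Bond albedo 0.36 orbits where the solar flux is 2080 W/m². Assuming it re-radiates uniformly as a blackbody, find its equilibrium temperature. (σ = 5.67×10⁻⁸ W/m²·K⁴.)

Power absorbed = (1−a)S·πR²; power emitted = 4πR²σT⁴. Equating and cancelling πR²:
T = ((1−a)S / 4σ)^(1/4) = (1330 / (4 × 5.67×10⁻⁸))^(1/4) = (5.87×10^9)^(1/4).
T = 277 K.

T ≈ 277 K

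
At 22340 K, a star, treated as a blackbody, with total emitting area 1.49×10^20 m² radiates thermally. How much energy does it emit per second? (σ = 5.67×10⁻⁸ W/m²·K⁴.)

P ≈ 2.10×10^30 W

P = σAT⁴ = 5.67×10⁻⁸ × 1.49×10^20 × (22340)⁴ = 5.67×10⁻⁸ × 1.49×10^20 × 2.49×10^17.
P = 2.10×10^30 W.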